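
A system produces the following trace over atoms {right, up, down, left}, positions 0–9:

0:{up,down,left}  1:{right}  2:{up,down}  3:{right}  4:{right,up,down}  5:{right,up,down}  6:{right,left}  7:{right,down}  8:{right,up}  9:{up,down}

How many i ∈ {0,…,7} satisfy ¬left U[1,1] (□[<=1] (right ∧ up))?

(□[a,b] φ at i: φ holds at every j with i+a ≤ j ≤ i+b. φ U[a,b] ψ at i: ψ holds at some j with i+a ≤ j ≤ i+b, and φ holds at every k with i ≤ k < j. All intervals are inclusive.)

1

Evaluate at each i in [0,7]:
  i=0: ✗ (no rhs in [1,1])
  i=1: ✗ (no rhs in [2,2])
  i=2: ✗ (no rhs in [3,3])
  i=3: ✓ (rhs at j=4; lhs holds on [3,3])
  i=4: ✗ (no rhs in [5,5])
  i=5: ✗ (no rhs in [6,6])
  i=6: ✗ (no rhs in [7,7])
  i=7: ✗ (no rhs in [8,8])
Positions where it holds: {3} → 1.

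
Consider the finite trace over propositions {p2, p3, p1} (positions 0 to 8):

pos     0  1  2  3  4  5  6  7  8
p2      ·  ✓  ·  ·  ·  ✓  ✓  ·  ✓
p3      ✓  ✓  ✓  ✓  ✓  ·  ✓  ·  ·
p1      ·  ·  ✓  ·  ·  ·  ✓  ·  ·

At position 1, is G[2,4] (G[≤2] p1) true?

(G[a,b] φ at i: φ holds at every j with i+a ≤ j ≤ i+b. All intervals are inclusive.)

Does not hold

Check G[≤2] p1 at every j in [3,5]:
  j=3: fails at 3
  j=4: fails at 4
  j=5: fails at 5
Fails at j=3 → formula fails.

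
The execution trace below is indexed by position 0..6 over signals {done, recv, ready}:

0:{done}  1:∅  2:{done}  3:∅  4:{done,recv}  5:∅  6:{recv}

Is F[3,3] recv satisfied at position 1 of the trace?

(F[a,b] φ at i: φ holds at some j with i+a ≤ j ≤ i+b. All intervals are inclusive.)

Check recv at each j in [4,4]:
  j=4: true
Found at j=4 → formula holds.

Yes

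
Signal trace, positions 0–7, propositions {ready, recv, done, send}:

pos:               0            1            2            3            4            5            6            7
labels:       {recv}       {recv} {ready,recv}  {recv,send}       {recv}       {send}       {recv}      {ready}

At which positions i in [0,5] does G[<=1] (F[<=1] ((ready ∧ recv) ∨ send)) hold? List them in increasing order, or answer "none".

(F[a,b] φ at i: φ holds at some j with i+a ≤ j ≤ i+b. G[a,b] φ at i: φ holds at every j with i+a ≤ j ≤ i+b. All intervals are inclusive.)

1, 2, 3, 4

Evaluate at each i in [0,5]:
  i=0: ✗ (fails at j=0)
  i=1: ✓ (all of [1,2])
  i=2: ✓ (all of [2,3])
  i=3: ✓ (all of [3,4])
  i=4: ✓ (all of [4,5])
  i=5: ✗ (fails at j=6)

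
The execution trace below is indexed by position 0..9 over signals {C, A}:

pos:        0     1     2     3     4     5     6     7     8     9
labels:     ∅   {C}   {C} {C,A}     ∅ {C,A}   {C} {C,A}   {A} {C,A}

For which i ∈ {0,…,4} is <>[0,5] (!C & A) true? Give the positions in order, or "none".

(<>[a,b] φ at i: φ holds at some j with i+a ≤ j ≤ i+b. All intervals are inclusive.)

Evaluate at each i in [0,4]:
  i=0: ✗ (none in [0,5])
  i=1: ✗ (none in [1,6])
  i=2: ✗ (none in [2,7])
  i=3: ✓ (witness j=8)
  i=4: ✓ (witness j=8)

3, 4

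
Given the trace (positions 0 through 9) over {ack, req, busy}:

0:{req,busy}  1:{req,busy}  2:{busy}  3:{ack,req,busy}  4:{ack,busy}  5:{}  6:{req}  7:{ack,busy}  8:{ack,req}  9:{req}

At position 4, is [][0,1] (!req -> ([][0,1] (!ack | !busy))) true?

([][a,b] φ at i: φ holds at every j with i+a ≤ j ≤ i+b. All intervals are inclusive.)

Check (!req -> ([][0,1] (!ack | !busy))) at every j in [4,5]:
  j=4: antecedent true; consequent fails at 4 → ✗
  j=5: antecedent true; consequent holds on [5,6] → ✓
Fails at j=4 → formula fails.

False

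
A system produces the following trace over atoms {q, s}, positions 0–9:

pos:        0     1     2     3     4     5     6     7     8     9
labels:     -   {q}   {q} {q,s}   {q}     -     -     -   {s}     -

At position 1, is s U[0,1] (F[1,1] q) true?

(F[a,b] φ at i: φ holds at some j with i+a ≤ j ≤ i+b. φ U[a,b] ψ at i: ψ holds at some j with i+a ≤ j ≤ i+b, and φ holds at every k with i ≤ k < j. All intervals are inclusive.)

True

Need some j in [1,2] with F[1,1] q, and s at every k in [1,j-1].
  j=1: F[1,1] q holds; no prefix to check → satisfied.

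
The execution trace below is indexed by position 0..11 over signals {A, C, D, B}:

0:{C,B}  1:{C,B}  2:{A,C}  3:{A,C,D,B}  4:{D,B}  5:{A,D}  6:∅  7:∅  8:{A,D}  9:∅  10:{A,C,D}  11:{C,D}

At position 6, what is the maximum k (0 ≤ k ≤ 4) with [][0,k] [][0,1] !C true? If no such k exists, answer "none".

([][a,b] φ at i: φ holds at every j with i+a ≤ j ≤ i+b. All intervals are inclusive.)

2

[][0,1] !C must hold from j=6 onward; find where it first fails.
  j=6: holds
  j=7: holds
  j=8: holds
  j=9: fails
Holds on [6,8], so largest k = 2.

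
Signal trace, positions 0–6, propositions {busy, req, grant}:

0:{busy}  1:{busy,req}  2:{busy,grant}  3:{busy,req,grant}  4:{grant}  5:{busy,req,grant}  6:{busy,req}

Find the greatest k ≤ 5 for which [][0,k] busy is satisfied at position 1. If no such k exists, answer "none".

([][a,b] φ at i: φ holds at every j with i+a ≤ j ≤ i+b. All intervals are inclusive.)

2

busy must hold from j=1 onward; find where it first fails.
  j=1: holds
  j=2: holds
  j=3: holds
  j=4: fails
Holds on [1,3], so largest k = 2.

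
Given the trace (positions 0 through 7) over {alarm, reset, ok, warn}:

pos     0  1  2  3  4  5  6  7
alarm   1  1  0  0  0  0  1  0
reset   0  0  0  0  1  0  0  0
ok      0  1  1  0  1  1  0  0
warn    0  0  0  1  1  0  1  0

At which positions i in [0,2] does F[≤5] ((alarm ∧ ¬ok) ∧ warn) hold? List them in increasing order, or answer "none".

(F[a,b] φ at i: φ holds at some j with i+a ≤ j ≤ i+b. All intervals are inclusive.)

1, 2

Evaluate at each i in [0,2]:
  i=0: ✗ (none in [0,5])
  i=1: ✓ (witness j=6)
  i=2: ✓ (witness j=6)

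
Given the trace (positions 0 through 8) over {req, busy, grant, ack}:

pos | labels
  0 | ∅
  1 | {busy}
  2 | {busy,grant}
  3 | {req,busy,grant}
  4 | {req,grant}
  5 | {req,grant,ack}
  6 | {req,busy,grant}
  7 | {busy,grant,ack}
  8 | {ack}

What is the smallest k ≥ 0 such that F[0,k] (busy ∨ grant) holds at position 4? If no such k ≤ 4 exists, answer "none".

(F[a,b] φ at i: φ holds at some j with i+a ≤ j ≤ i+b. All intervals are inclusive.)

Scan j = 4,5,… for (busy ∨ grant):
  j=4: holds
First hit at j=4, so smallest k = 4-4 = 0.

0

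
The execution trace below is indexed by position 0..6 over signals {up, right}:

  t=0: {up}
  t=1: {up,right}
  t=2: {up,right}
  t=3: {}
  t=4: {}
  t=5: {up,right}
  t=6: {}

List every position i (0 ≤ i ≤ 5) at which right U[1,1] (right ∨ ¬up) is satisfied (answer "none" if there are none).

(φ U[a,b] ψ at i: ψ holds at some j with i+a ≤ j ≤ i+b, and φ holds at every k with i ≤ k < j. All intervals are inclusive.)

Evaluate at each i in [0,5]:
  i=0: ✗ (lhs fails at k=0 before rhs at j=1)
  i=1: ✓ (rhs at j=2; lhs holds on [1,1])
  i=2: ✓ (rhs at j=3; lhs holds on [2,2])
  i=3: ✗ (lhs fails at k=3 before rhs at j=4)
  i=4: ✗ (lhs fails at k=4 before rhs at j=5)
  i=5: ✓ (rhs at j=6; lhs holds on [5,5])

1, 2, 5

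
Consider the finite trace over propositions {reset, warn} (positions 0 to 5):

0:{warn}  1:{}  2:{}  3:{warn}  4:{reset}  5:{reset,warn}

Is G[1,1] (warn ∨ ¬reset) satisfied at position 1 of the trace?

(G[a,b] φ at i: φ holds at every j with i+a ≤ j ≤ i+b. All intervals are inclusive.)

Check (warn ∨ ¬reset) at every j in [2,2]:
  j=2: true
All positions satisfy it → formula holds.

True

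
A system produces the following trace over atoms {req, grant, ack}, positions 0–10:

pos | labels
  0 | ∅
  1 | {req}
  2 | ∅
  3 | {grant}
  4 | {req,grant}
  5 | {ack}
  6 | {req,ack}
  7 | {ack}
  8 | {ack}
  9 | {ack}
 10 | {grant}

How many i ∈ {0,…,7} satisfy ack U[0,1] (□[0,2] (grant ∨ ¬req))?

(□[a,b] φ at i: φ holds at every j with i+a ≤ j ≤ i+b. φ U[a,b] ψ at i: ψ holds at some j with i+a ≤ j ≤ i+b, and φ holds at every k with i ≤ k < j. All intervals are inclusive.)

Evaluate at each i in [0,7]:
  i=0: ✗ (no rhs in [0,1])
  i=1: ✗ (lhs fails at k=1 before rhs at j=2)
  i=2: ✓ (rhs at j=2)
  i=3: ✓ (rhs at j=3)
  i=4: ✗ (no rhs in [4,5])
  i=5: ✗ (no rhs in [5,6])
  i=6: ✓ (rhs at j=7; lhs holds on [6,6])
  i=7: ✓ (rhs at j=7)
Positions where it holds: {2, 3, 6, 7} → 4.

4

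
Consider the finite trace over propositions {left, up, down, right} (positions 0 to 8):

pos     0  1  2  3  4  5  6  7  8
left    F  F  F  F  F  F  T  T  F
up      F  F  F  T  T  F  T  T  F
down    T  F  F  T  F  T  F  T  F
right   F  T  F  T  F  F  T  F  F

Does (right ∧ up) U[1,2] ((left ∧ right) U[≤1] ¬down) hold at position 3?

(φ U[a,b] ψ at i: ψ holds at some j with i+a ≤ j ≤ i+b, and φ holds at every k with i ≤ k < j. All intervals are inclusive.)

Holds

Need some j in [4,5] with ((left ∧ right) U[≤1] ¬down), and (right ∧ up) at every k in [3,j-1].
  j=4: ((left ∧ right) U[≤1] ¬down) holds; (right ∧ up) holds at every k in [3,3] → satisfied.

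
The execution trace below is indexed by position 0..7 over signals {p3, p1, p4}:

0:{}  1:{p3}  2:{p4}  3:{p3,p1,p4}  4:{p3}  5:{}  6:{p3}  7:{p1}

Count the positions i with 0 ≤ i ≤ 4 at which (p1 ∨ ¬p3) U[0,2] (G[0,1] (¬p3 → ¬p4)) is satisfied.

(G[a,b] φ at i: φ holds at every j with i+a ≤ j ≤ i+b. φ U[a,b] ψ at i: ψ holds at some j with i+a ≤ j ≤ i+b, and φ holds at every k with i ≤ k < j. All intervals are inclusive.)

4

Evaluate at each i in [0,4]:
  i=0: ✓ (rhs at j=0)
  i=1: ✗ (lhs fails at k=1 before rhs at j=3)
  i=2: ✓ (rhs at j=3; lhs holds on [2,2])
  i=3: ✓ (rhs at j=3)
  i=4: ✓ (rhs at j=4)
Positions where it holds: {0, 2, 3, 4} → 4.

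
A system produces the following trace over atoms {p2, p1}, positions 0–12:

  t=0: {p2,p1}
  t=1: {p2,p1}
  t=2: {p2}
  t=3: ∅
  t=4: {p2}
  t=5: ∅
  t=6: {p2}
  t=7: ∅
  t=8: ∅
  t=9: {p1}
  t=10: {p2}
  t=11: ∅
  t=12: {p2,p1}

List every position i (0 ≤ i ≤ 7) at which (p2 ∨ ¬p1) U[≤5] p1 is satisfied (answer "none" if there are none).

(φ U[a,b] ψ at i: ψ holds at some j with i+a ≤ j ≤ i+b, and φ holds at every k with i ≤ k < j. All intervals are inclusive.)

Evaluate at each i in [0,7]:
  i=0: ✓ (rhs at j=0)
  i=1: ✓ (rhs at j=1)
  i=2: ✗ (no rhs in [2,7])
  i=3: ✗ (no rhs in [3,8])
  i=4: ✓ (rhs at j=9; lhs holds on [4,8])
  i=5: ✓ (rhs at j=9; lhs holds on [5,8])
  i=6: ✓ (rhs at j=9; lhs holds on [6,8])
  i=7: ✓ (rhs at j=9; lhs holds on [7,8])

0, 1, 4, 5, 6, 7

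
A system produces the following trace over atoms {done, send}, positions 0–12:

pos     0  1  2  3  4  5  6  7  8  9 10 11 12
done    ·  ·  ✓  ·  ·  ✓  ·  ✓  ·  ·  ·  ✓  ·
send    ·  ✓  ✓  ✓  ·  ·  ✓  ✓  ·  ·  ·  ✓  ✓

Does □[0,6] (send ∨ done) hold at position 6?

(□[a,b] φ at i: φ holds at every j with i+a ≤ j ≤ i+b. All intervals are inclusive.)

Check (send ∨ done) at every j in [6,12]:
  j=6: true
  j=7: true
  j=8: false
  j=9: false
  j=10: false
  j=11: true
  j=12: true
Fails at j=8 → formula fails.

Does not hold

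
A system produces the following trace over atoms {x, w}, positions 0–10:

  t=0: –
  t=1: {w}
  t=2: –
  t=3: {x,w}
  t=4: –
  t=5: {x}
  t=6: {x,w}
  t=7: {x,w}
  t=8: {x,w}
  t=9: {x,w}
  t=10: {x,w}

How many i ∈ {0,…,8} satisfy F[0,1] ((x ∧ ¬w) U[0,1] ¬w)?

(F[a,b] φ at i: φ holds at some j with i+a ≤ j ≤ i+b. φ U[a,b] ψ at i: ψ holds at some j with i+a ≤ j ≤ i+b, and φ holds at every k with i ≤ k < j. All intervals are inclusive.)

Evaluate at each i in [0,8]:
  i=0: ✓ (witness j=0)
  i=1: ✓ (witness j=2)
  i=2: ✓ (witness j=2)
  i=3: ✓ (witness j=4)
  i=4: ✓ (witness j=4)
  i=5: ✓ (witness j=5)
  i=6: ✗ (none in [6,7])
  i=7: ✗ (none in [7,8])
  i=8: ✗ (none in [8,9])
Positions where it holds: {0, 1, 2, 3, 4, 5} → 6.

6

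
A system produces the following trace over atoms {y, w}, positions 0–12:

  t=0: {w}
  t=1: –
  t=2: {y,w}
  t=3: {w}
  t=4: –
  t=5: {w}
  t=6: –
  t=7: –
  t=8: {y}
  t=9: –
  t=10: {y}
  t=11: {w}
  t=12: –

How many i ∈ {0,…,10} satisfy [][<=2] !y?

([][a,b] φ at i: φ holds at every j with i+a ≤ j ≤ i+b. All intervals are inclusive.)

Evaluate at each i in [0,10]:
  i=0: ✗ (fails at j=2)
  i=1: ✗ (fails at j=2)
  i=2: ✗ (fails at j=2)
  i=3: ✓ (all of [3,5])
  i=4: ✓ (all of [4,6])
  i=5: ✓ (all of [5,7])
  i=6: ✗ (fails at j=8)
  i=7: ✗ (fails at j=8)
  i=8: ✗ (fails at j=8)
  i=9: ✗ (fails at j=10)
  i=10: ✗ (fails at j=10)
Positions where it holds: {3, 4, 5} → 3.

3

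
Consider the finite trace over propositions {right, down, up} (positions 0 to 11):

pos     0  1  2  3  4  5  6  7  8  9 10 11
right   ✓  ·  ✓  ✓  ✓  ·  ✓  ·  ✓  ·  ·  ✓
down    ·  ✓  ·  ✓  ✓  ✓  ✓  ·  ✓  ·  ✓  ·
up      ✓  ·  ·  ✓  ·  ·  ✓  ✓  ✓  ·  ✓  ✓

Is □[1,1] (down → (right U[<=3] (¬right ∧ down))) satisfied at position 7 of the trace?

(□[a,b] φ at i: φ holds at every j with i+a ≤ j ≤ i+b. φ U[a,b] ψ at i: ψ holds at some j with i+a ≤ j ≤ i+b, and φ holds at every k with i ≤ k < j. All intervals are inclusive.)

No

Check (down → (right U[<=3] (¬right ∧ down))) at every j in [8,8]:
  j=8: antecedent true; consequent fails → ✗
Fails at j=8 → formula fails.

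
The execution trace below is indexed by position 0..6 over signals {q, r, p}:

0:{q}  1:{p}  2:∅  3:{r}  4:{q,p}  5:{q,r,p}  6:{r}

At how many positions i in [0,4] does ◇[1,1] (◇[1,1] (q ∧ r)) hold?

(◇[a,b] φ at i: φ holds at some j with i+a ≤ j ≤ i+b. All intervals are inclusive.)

1

Evaluate at each i in [0,4]:
  i=0: ✗ (none in [1,1])
  i=1: ✗ (none in [2,2])
  i=2: ✗ (none in [3,3])
  i=3: ✓ (witness j=4)
  i=4: ✗ (none in [5,5])
Positions where it holds: {3} → 1.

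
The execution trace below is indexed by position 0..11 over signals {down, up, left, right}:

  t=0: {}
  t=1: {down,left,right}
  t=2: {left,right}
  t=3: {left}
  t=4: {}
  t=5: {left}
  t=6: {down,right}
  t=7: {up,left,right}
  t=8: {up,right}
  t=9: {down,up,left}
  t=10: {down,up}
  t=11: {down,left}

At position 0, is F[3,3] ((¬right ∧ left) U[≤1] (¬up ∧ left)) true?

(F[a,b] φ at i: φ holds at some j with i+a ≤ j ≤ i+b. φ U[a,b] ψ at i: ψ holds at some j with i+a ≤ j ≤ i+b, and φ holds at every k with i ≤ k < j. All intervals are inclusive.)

Check ((¬right ∧ left) U[≤1] (¬up ∧ left)) at each j in [3,3]:
  j=3: holds
Found at j=3 → formula holds.

True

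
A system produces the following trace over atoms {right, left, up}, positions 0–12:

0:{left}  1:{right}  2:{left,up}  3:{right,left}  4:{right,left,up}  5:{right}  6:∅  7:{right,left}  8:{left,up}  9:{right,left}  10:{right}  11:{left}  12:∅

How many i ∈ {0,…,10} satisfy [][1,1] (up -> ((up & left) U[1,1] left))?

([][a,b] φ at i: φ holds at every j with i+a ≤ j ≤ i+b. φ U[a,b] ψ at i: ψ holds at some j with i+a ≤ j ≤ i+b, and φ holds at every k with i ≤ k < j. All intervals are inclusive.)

10

Evaluate at each i in [0,10]:
  i=0: ✓ (all of [1,1])
  i=1: ✓ (all of [2,2])
  i=2: ✓ (all of [3,3])
  i=3: ✗ (fails at j=4)
  i=4: ✓ (all of [5,5])
  i=5: ✓ (all of [6,6])
  i=6: ✓ (all of [7,7])
  i=7: ✓ (all of [8,8])
  i=8: ✓ (all of [9,9])
  i=9: ✓ (all of [10,10])
  i=10: ✓ (all of [11,11])
Positions where it holds: {0, 1, 2, 4, 5, 6, 7, 8, 9, 10} → 10.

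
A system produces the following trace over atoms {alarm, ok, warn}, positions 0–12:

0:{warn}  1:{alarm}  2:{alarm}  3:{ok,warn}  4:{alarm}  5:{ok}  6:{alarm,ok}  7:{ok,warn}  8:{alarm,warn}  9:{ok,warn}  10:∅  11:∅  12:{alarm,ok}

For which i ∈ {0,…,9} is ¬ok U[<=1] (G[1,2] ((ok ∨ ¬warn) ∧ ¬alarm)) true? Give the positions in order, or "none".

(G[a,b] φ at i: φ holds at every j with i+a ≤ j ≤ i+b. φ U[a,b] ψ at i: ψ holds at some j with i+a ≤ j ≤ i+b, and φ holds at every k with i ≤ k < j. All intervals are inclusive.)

Evaluate at each i in [0,9]:
  i=0: ✗ (no rhs in [0,1])
  i=1: ✗ (no rhs in [1,2])
  i=2: ✗ (no rhs in [2,3])
  i=3: ✗ (no rhs in [3,4])
  i=4: ✗ (no rhs in [4,5])
  i=5: ✗ (no rhs in [5,6])
  i=6: ✗ (no rhs in [6,7])
  i=7: ✗ (lhs fails at k=7 before rhs at j=8)
  i=8: ✓ (rhs at j=8)
  i=9: ✓ (rhs at j=9)

8, 9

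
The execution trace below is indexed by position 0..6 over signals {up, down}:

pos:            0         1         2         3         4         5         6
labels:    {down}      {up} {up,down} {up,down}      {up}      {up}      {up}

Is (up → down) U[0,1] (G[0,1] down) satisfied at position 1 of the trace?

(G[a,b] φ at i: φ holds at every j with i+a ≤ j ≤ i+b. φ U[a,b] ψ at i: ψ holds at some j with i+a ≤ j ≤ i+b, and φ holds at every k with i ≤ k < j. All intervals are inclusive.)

Need some j in [1,2] with G[0,1] down, and (up → down) at every k in [1,j-1].
  j=1: G[0,1] down — fails at 1.
  j=2: G[0,1] down holds, but (up → down) fails at k=1 → not this j.
No j in the window works → until fails.

No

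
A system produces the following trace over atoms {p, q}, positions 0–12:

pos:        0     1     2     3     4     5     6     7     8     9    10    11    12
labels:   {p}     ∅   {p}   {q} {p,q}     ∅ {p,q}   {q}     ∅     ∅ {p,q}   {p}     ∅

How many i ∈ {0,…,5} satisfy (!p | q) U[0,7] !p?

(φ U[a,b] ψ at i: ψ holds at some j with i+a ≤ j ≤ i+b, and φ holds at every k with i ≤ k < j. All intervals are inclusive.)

4

Evaluate at each i in [0,5]:
  i=0: ✗ (lhs fails at k=0 before rhs at j=1)
  i=1: ✓ (rhs at j=1)
  i=2: ✗ (lhs fails at k=2 before rhs at j=3)
  i=3: ✓ (rhs at j=3)
  i=4: ✓ (rhs at j=5; lhs holds on [4,4])
  i=5: ✓ (rhs at j=5)
Positions where it holds: {1, 3, 4, 5} → 4.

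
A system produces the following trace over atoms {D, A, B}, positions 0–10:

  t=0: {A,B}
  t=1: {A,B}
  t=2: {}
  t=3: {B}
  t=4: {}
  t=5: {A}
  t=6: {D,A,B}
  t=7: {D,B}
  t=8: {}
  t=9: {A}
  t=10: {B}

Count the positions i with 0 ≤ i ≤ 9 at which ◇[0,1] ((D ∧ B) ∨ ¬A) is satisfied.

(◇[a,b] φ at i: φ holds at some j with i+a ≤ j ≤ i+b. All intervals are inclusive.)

Evaluate at each i in [0,9]:
  i=0: ✗ (none in [0,1])
  i=1: ✓ (witness j=2)
  i=2: ✓ (witness j=2)
  i=3: ✓ (witness j=3)
  i=4: ✓ (witness j=4)
  i=5: ✓ (witness j=6)
  i=6: ✓ (witness j=6)
  i=7: ✓ (witness j=7)
  i=8: ✓ (witness j=8)
  i=9: ✓ (witness j=10)
Positions where it holds: {1, 2, 3, 4, 5, 6, 7, 8, 9} → 9.

9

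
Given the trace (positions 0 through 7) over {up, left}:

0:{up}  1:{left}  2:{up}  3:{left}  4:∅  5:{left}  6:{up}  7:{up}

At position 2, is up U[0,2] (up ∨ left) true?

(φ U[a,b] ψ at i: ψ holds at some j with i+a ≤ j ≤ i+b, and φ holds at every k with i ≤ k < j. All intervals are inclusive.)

Need some j in [2,4] with (up ∨ left), and up at every k in [2,j-1].
  j=2: (up ∨ left) holds; no prefix to check → satisfied.

Yes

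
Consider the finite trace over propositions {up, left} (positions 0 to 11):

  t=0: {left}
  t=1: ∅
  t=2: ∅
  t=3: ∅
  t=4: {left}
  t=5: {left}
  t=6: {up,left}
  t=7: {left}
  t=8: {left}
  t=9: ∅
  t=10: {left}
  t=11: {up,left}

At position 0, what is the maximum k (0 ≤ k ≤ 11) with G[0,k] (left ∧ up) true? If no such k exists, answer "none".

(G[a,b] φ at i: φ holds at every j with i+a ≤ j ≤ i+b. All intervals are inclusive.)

(left ∧ up) must hold from j=0 onward; find where it first fails.
  j=0: fails → no k works.

none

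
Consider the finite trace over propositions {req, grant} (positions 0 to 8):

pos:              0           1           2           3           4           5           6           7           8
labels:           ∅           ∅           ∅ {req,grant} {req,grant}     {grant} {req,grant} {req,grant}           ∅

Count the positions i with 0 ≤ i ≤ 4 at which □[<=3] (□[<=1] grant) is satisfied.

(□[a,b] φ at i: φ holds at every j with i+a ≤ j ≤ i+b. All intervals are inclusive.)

Evaluate at each i in [0,4]:
  i=0: ✗ (fails at j=0)
  i=1: ✗ (fails at j=1)
  i=2: ✗ (fails at j=2)
  i=3: ✓ (all of [3,6])
  i=4: ✗ (fails at j=7)
Positions where it holds: {3} → 1.

1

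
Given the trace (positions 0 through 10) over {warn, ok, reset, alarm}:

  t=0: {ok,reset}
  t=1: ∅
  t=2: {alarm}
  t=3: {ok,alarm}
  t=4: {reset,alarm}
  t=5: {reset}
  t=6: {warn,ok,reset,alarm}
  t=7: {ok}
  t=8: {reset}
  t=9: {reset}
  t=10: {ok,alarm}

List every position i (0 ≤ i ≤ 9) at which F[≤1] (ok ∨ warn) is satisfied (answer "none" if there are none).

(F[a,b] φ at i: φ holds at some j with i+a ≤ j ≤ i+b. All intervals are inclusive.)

0, 2, 3, 5, 6, 7, 9

Evaluate at each i in [0,9]:
  i=0: ✓ (witness j=0)
  i=1: ✗ (none in [1,2])
  i=2: ✓ (witness j=3)
  i=3: ✓ (witness j=3)
  i=4: ✗ (none in [4,5])
  i=5: ✓ (witness j=6)
  i=6: ✓ (witness j=6)
  i=7: ✓ (witness j=7)
  i=8: ✗ (none in [8,9])
  i=9: ✓ (witness j=10)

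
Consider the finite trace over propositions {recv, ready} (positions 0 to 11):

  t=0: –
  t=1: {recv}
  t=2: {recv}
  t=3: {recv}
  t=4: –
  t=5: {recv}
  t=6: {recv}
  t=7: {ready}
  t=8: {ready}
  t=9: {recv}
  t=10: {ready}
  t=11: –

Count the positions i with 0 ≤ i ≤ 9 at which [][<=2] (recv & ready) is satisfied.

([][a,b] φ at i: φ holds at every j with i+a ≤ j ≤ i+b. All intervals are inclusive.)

Evaluate at each i in [0,9]:
  i=0: ✗ (fails at j=0)
  i=1: ✗ (fails at j=1)
  i=2: ✗ (fails at j=2)
  i=3: ✗ (fails at j=3)
  i=4: ✗ (fails at j=4)
  i=5: ✗ (fails at j=5)
  i=6: ✗ (fails at j=6)
  i=7: ✗ (fails at j=7)
  i=8: ✗ (fails at j=8)
  i=9: ✗ (fails at j=9)
Positions where it holds: {} → 0.

0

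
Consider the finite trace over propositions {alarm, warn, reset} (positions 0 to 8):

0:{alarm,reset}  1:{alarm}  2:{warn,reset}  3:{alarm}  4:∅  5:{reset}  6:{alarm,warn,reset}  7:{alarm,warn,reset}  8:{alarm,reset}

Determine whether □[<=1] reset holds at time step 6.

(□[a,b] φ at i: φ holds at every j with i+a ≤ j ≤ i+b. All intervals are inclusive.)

True

Check reset at every j in [6,7]:
  j=6: true
  j=7: true
All positions satisfy it → formula holds.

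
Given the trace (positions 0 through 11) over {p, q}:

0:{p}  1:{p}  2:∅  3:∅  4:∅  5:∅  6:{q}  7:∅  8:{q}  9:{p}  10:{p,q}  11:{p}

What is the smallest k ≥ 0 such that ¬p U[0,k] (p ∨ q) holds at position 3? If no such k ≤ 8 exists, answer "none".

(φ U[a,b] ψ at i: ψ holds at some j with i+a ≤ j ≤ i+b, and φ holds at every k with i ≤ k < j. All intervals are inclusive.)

Need earliest j ≥ 3 with (p ∨ q), and ¬p at every k in [3,j-1].
  j=3: rhs fails.
  j=4: rhs fails.
  j=5: rhs fails.
  j=6: rhs holds; lhs holds on [3,5]. k = 3.

3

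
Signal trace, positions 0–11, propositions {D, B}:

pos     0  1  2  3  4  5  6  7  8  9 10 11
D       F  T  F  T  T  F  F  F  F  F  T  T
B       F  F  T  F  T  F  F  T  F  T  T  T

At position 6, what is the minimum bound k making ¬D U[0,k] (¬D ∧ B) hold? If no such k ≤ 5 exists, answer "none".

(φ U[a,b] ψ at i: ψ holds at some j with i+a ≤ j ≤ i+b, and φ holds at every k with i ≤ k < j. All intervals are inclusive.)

Need earliest j ≥ 6 with (¬D ∧ B), and ¬D at every k in [6,j-1].
  j=6: rhs fails.
  j=7: rhs holds; lhs holds on [6,6]. k = 1.

1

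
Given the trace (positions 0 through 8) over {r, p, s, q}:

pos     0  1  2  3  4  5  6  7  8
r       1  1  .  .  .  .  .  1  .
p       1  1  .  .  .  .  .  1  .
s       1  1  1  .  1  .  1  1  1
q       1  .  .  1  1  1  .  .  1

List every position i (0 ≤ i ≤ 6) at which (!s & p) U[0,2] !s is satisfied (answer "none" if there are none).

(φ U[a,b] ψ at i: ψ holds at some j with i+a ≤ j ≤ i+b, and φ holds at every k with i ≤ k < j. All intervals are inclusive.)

3, 5

Evaluate at each i in [0,6]:
  i=0: ✗ (no rhs in [0,2])
  i=1: ✗ (lhs fails at k=1 before rhs at j=3)
  i=2: ✗ (lhs fails at k=2 before rhs at j=3)
  i=3: ✓ (rhs at j=3)
  i=4: ✗ (lhs fails at k=4 before rhs at j=5)
  i=5: ✓ (rhs at j=5)
  i=6: ✗ (no rhs in [6,8])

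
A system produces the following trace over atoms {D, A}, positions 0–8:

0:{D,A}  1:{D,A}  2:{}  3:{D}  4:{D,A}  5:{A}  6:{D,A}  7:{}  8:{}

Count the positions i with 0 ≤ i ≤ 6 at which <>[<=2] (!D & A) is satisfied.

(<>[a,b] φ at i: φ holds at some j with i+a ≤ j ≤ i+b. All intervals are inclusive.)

3

Evaluate at each i in [0,6]:
  i=0: ✗ (none in [0,2])
  i=1: ✗ (none in [1,3])
  i=2: ✗ (none in [2,4])
  i=3: ✓ (witness j=5)
  i=4: ✓ (witness j=5)
  i=5: ✓ (witness j=5)
  i=6: ✗ (none in [6,8])
Positions where it holds: {3, 4, 5} → 3.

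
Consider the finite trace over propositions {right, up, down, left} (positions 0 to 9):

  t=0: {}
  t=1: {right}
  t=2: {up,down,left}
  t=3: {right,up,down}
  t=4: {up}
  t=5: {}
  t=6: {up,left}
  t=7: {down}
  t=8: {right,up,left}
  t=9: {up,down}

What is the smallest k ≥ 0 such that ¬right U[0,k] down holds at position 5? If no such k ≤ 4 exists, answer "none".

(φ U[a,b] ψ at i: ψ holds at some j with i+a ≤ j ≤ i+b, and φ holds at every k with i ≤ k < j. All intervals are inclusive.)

2

Need earliest j ≥ 5 with down, and ¬right at every k in [5,j-1].
  j=5: rhs fails.
  j=6: rhs fails.
  j=7: rhs holds; lhs holds on [5,6]. k = 2.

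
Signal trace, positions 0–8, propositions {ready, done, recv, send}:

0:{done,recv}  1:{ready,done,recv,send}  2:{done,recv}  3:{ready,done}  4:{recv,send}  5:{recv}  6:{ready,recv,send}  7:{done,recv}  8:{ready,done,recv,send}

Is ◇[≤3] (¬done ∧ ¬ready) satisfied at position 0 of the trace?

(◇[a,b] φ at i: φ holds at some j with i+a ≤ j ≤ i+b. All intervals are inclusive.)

Check (¬done ∧ ¬ready) at each j in [0,3]:
  j=0: false
  j=1: false
  j=2: false
  j=3: false
No position in the window satisfies it → formula fails.

No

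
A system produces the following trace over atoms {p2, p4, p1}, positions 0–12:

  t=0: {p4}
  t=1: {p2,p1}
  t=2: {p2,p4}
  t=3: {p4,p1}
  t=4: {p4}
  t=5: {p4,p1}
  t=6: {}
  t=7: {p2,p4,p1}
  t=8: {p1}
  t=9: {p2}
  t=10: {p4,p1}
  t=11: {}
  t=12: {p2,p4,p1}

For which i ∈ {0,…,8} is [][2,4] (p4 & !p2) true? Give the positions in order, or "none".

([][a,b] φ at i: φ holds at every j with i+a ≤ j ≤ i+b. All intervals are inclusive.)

Evaluate at each i in [0,8]:
  i=0: ✗ (fails at j=2)
  i=1: ✓ (all of [3,5])
  i=2: ✗ (fails at j=6)
  i=3: ✗ (fails at j=6)
  i=4: ✗ (fails at j=6)
  i=5: ✗ (fails at j=7)
  i=6: ✗ (fails at j=8)
  i=7: ✗ (fails at j=9)
  i=8: ✗ (fails at j=11)

1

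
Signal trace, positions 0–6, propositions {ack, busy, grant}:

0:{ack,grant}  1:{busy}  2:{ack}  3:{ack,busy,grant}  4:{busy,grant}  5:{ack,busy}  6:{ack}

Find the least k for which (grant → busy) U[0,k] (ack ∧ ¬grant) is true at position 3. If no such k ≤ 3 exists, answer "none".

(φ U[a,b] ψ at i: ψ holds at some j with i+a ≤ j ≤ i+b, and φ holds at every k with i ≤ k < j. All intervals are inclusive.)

Need earliest j ≥ 3 with (ack ∧ ¬grant), and (grant → busy) at every k in [3,j-1].
  j=3: rhs fails.
  j=4: rhs fails.
  j=5: rhs holds; lhs holds on [3,4]. k = 2.

2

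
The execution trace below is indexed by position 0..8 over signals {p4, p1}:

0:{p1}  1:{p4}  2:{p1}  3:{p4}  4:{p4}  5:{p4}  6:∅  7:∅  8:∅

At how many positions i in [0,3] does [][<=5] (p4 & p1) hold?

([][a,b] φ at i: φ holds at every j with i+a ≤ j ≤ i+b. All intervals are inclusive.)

Evaluate at each i in [0,3]:
  i=0: ✗ (fails at j=0)
  i=1: ✗ (fails at j=1)
  i=2: ✗ (fails at j=2)
  i=3: ✗ (fails at j=3)
Positions where it holds: {} → 0.

0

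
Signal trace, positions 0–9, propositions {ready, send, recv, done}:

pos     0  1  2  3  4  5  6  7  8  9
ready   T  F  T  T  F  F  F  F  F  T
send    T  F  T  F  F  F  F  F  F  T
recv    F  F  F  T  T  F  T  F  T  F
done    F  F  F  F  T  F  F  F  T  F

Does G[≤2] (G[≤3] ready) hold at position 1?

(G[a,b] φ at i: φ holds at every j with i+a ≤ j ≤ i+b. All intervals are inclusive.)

False

Check G[≤3] ready at every j in [1,3]:
  j=1: fails at 1
  j=2: fails at 4
  j=3: fails at 4
Fails at j=1 → formula fails.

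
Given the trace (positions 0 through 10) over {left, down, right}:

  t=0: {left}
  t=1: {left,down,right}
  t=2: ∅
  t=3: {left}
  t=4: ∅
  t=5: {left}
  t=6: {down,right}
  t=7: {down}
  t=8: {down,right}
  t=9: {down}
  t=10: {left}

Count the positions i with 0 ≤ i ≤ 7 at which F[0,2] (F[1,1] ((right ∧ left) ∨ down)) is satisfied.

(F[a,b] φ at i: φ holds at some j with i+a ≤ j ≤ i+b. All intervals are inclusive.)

Evaluate at each i in [0,7]:
  i=0: ✓ (witness j=0)
  i=1: ✗ (none in [1,3])
  i=2: ✗ (none in [2,4])
  i=3: ✓ (witness j=5)
  i=4: ✓ (witness j=5)
  i=5: ✓ (witness j=5)
  i=6: ✓ (witness j=6)
  i=7: ✓ (witness j=7)
Positions where it holds: {0, 3, 4, 5, 6, 7} → 6.

6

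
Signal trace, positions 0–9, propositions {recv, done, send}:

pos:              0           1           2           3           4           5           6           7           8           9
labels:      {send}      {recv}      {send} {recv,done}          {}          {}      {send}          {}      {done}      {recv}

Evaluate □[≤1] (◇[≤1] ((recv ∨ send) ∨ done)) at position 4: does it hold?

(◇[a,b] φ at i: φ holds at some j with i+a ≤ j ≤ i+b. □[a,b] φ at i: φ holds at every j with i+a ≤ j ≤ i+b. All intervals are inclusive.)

Check ◇[≤1] ((recv ∨ send) ∨ done) at every j in [4,5]:
  j=4: fails (none in [4,5])
  j=5: holds (witness at 6)
Fails at j=4 → formula fails.

No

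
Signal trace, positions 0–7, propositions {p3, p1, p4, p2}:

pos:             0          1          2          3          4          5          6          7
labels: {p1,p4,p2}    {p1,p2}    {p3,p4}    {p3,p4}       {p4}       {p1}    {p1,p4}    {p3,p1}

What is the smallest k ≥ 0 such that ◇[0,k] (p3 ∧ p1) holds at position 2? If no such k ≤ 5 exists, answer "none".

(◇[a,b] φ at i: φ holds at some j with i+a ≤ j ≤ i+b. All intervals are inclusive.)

5

Scan j = 2,3,… for (p3 ∧ p1):
  j=2: fails
  j=3: fails
  j=4: fails
  j=5: fails
  j=6: fails
  j=7: holds
First hit at j=7, so smallest k = 7-2 = 5.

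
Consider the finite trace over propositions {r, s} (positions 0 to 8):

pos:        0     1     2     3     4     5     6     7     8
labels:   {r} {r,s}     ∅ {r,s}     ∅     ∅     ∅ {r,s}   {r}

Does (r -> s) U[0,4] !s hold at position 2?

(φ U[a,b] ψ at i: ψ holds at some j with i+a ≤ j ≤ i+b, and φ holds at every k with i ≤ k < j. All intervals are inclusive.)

Yes

Need some j in [2,6] with !s, and (r -> s) at every k in [2,j-1].
  j=2: !s holds; no prefix to check → satisfied.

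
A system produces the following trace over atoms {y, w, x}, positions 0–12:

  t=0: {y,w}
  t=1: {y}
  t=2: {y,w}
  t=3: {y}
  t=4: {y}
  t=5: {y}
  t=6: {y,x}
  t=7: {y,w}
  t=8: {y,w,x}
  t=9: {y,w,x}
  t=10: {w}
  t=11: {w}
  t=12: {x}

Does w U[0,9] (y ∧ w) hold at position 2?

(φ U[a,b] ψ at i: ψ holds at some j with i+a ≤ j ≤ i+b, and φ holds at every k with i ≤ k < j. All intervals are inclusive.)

Yes

Need some j in [2,11] with (y ∧ w), and w at every k in [2,j-1].
  j=2: (y ∧ w) holds; no prefix to check → satisfied.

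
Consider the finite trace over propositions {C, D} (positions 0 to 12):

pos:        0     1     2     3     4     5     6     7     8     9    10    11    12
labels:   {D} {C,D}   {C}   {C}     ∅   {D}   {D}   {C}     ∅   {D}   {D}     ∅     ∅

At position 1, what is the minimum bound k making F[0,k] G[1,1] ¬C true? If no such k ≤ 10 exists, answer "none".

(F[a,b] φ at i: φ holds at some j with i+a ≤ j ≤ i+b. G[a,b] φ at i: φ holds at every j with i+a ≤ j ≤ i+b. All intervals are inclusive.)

2

Scan j = 1,2,… for G[1,1] ¬C:
  j=1: fails
  j=2: fails
  j=3: holds
First hit at j=3, so smallest k = 3-1 = 2.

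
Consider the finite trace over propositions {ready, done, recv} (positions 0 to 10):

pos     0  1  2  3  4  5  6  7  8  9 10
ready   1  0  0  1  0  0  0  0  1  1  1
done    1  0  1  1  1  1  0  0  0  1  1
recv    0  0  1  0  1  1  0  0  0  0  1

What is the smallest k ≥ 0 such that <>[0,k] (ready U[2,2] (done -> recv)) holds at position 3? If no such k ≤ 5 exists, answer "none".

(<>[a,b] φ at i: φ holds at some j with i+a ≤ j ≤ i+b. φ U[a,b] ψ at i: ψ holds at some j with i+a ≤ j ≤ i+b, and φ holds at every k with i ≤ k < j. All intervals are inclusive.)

Scan j = 3,4,… for (ready U[2,2] (done -> recv)):
  j=3: fails
  j=4: fails
  j=5: fails
  j=6: fails
  j=7: fails
  j=8: holds
First hit at j=8, so smallest k = 8-3 = 5.

5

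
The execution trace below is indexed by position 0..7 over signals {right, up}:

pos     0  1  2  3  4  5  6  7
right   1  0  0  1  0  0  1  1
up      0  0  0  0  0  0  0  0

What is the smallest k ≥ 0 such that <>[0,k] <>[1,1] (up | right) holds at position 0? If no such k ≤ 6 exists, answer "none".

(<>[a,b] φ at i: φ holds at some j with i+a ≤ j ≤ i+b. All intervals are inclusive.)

Scan j = 0,1,… for <>[1,1] (up | right):
  j=0: fails
  j=1: fails
  j=2: holds
First hit at j=2, so smallest k = 2-0 = 2.

2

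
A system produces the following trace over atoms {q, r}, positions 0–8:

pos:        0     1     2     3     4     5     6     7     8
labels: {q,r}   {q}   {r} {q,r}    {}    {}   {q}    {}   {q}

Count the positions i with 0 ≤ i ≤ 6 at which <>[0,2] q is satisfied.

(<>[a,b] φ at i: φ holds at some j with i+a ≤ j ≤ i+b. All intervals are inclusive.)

Evaluate at each i in [0,6]:
  i=0: ✓ (witness j=0)
  i=1: ✓ (witness j=1)
  i=2: ✓ (witness j=3)
  i=3: ✓ (witness j=3)
  i=4: ✓ (witness j=6)
  i=5: ✓ (witness j=6)
  i=6: ✓ (witness j=6)
Positions where it holds: {0, 1, 2, 3, 4, 5, 6} → 7.

7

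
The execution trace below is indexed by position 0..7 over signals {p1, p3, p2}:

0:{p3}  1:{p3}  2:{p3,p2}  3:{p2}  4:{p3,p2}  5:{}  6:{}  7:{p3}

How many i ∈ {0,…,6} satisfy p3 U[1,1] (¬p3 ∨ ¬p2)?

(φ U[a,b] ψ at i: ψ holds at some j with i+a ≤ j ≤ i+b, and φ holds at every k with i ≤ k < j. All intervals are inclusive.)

3

Evaluate at each i in [0,6]:
  i=0: ✓ (rhs at j=1; lhs holds on [0,0])
  i=1: ✗ (no rhs in [2,2])
  i=2: ✓ (rhs at j=3; lhs holds on [2,2])
  i=3: ✗ (no rhs in [4,4])
  i=4: ✓ (rhs at j=5; lhs holds on [4,4])
  i=5: ✗ (lhs fails at k=5 before rhs at j=6)
  i=6: ✗ (lhs fails at k=6 before rhs at j=7)
Positions where it holds: {0, 2, 4} → 3.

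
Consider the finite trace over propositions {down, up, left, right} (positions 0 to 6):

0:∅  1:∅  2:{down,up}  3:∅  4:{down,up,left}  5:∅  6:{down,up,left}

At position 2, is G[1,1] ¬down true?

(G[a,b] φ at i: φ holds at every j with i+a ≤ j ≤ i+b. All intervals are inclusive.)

True

Check ¬down at every j in [3,3]:
  j=3: true
All positions satisfy it → formula holds.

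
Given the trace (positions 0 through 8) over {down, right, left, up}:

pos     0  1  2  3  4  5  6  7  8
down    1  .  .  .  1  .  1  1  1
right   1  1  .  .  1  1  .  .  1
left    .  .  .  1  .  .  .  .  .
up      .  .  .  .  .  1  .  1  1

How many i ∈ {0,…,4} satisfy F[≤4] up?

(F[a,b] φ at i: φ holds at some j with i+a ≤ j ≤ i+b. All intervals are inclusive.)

Evaluate at each i in [0,4]:
  i=0: ✗ (none in [0,4])
  i=1: ✓ (witness j=5)
  i=2: ✓ (witness j=5)
  i=3: ✓ (witness j=5)
  i=4: ✓ (witness j=5)
Positions where it holds: {1, 2, 3, 4} → 4.

4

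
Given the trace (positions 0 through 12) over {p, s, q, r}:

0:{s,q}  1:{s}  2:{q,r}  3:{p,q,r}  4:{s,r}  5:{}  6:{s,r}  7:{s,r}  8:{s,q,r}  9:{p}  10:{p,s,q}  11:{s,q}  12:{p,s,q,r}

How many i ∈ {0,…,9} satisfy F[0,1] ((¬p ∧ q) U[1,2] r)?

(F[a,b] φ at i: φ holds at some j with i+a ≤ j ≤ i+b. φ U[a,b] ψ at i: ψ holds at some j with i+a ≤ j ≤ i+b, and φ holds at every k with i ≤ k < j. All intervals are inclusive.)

2

Evaluate at each i in [0,9]:
  i=0: ✗ (none in [0,1])
  i=1: ✓ (witness j=2)
  i=2: ✓ (witness j=2)
  i=3: ✗ (none in [3,4])
  i=4: ✗ (none in [4,5])
  i=5: ✗ (none in [5,6])
  i=6: ✗ (none in [6,7])
  i=7: ✗ (none in [7,8])
  i=8: ✗ (none in [8,9])
  i=9: ✗ (none in [9,10])
Positions where it holds: {1, 2} → 2.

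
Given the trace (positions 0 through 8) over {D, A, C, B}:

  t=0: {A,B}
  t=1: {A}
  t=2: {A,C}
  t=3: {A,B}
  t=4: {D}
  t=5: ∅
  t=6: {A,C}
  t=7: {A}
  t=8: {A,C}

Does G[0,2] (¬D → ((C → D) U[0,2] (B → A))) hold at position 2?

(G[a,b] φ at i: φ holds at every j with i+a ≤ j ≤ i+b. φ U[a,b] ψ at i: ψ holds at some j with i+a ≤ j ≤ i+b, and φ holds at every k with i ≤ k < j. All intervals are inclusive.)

Check (¬D → ((C → D) U[0,2] (B → A))) at every j in [2,4]:
  j=2: antecedent true; consequent holds → ✓
  j=3: antecedent true; consequent holds → ✓
  j=4: antecedent false → ✓
All positions satisfy it → formula holds.

Yes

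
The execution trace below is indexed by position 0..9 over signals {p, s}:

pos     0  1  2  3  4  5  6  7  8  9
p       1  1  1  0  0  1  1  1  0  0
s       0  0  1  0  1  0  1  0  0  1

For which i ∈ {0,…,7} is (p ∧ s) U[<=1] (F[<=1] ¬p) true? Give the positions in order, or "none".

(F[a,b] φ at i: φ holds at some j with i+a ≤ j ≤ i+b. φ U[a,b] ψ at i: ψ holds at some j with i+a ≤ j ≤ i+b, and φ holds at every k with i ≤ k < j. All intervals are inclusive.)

2, 3, 4, 6, 7

Evaluate at each i in [0,7]:
  i=0: ✗ (no rhs in [0,1])
  i=1: ✗ (lhs fails at k=1 before rhs at j=2)
  i=2: ✓ (rhs at j=2)
  i=3: ✓ (rhs at j=3)
  i=4: ✓ (rhs at j=4)
  i=5: ✗ (no rhs in [5,6])
  i=6: ✓ (rhs at j=7; lhs holds on [6,6])
  i=7: ✓ (rhs at j=7)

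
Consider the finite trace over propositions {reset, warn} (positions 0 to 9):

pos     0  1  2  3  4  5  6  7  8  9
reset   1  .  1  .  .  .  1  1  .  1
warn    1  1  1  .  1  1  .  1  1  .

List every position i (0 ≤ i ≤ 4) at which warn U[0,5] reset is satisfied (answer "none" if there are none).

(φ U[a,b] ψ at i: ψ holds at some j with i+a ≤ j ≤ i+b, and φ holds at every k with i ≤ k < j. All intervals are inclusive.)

0, 1, 2, 4

Evaluate at each i in [0,4]:
  i=0: ✓ (rhs at j=0)
  i=1: ✓ (rhs at j=2; lhs holds on [1,1])
  i=2: ✓ (rhs at j=2)
  i=3: ✗ (lhs fails at k=3 before rhs at j=6)
  i=4: ✓ (rhs at j=6; lhs holds on [4,5])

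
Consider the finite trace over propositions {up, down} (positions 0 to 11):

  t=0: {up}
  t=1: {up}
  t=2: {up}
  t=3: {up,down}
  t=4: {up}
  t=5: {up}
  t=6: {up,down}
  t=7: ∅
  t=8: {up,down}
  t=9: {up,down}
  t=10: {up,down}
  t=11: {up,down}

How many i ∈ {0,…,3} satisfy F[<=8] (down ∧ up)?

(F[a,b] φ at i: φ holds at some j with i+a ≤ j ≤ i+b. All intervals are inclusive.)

Evaluate at each i in [0,3]:
  i=0: ✓ (witness j=3)
  i=1: ✓ (witness j=3)
  i=2: ✓ (witness j=3)
  i=3: ✓ (witness j=3)
Positions where it holds: {0, 1, 2, 3} → 4.

4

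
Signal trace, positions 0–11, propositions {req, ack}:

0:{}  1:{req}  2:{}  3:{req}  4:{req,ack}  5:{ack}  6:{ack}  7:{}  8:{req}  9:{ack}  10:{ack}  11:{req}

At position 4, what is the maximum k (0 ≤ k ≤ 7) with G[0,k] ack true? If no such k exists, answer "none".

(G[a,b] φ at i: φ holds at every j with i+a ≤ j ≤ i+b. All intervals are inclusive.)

2

ack must hold from j=4 onward; find where it first fails.
  j=4: holds
  j=5: holds
  j=6: holds
  j=7: fails
Holds on [4,6], so largest k = 2.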